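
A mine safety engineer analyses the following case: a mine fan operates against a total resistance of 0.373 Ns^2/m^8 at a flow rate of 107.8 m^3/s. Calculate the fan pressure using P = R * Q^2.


4334.5733 Pa

Compute Q^2:
Q^2 = 107.8^2 = 11620.84
Compute pressure:
P = R * Q^2 = 0.373 * 11620.84
= 4334.5733 Pa


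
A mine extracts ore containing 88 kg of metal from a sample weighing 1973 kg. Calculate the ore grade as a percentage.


Ore grade = (metal mass / ore mass) * 100
= (88 / 1973) * 100
= 0.04460212874 * 100
= 4.4602%

4.4602%


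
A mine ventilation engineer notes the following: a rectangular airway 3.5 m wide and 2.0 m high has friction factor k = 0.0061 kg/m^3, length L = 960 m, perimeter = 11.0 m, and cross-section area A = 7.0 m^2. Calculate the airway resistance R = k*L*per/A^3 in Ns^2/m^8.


Compute the numerator:
k * L * per = 0.0061 * 960 * 11.0
= 64.416
Compute the denominator:
A^3 = 7.0^3 = 343
Resistance:
R = 64.416 / 343
= 0.1878 Ns^2/m^8

0.1878 Ns^2/m^8


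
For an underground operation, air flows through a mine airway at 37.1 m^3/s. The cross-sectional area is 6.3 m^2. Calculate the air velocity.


Velocity = flow rate / cross-sectional area
= 37.1 / 6.3
= 5.8889 m/s

5.8889 m/s


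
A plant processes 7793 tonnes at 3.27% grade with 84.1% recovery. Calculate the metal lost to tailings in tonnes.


40.5181 tonnes

Total metal in feed:
= 7793 * 3.27 / 100 = 254.8311 tonnes
Metal recovered:
= 254.8311 * 84.1 / 100 = 214.3129551 tonnes
Metal lost to tailings:
= 254.8311 - 214.3129551
= 40.5181 tonnes


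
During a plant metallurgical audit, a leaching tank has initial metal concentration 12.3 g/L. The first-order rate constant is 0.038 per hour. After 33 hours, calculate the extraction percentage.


71.4639%

Compute the exponent:
-k * t = -0.038 * 33 = -1.254
Remaining concentration:
C = 12.3 * exp(-1.254)
= 12.3 * 0.2853610667
= 3.50994112 g/L
Extracted = 12.3 - 3.50994112 = 8.79005888 g/L
Extraction % = 8.79005888 / 12.3 * 100
= 71.4639%


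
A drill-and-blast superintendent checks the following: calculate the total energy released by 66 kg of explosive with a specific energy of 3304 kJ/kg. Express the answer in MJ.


Energy = mass * specific_energy / 1000
= 66 * 3304 / 1000
= 218064 / 1000
= 218.064 MJ

218.064 MJ


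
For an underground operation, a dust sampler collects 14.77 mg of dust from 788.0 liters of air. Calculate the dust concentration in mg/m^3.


Convert liters to m^3: 1 m^3 = 1000 L
Concentration = mass / volume * 1000
= 14.77 / 788.0 * 1000
= 0.01874365482 * 1000
= 18.7437 mg/m^3

18.7437 mg/m^3


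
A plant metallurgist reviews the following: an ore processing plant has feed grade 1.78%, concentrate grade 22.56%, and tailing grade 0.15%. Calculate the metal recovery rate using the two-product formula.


92.186%

Using the two-product formula:
R = 100 * c * (f - t) / (f * (c - t))
Numerator = 100 * 22.56 * (1.78 - 0.15)
= 100 * 22.56 * 1.63
= 3677.28
Denominator = 1.78 * (22.56 - 0.15)
= 1.78 * 22.41
= 39.8898
R = 3677.28 / 39.8898
= 92.186%


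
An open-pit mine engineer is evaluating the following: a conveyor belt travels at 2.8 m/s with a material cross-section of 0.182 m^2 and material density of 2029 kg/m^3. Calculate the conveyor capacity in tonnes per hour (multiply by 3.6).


Volumetric flow = speed * area
= 2.8 * 0.182 = 0.5096 m^3/s
Mass flow = volumetric * density
= 0.5096 * 2029 = 1033.9784 kg/s
Convert to t/h: multiply by 3.6
Capacity = 1033.9784 * 3.6
= 3722.3222 t/h

3722.3222 t/h


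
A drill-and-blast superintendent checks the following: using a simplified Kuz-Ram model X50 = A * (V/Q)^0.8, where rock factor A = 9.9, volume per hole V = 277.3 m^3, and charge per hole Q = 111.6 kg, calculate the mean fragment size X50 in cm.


Compute V/Q:
V/Q = 277.3 / 111.6 = 2.484767025
Raise to the power 0.8:
(V/Q)^0.8 = 2.484767025^0.8 = 2.071231012
Multiply by A:
X50 = 9.9 * 2.071231012
= 20.5052 cm

20.5052 cm


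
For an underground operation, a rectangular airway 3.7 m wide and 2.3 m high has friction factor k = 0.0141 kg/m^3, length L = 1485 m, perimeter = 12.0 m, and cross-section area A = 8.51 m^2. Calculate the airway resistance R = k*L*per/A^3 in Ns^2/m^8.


Compute the numerator:
k * L * per = 0.0141 * 1485 * 12.0
= 251.262
Compute the denominator:
A^3 = 8.51^3 = 616.295051
Resistance:
R = 251.262 / 616.295051
= 0.4077 Ns^2/m^8

0.4077 Ns^2/m^8


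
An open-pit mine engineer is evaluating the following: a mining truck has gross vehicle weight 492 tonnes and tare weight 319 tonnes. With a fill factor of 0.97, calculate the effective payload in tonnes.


167.81 tonnes

Maximum payload = gross - tare
= 492 - 319 = 173 tonnes
Effective payload = max payload * fill factor
= 173 * 0.97
= 167.81 tonnes


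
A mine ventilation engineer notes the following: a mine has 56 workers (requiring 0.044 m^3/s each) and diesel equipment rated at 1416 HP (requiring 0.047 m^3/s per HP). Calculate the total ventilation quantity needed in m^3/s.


69.016 m^3/s

Airflow for workers:
Q_people = 56 * 0.044 = 2.464 m^3/s
Airflow for diesel equipment:
Q_diesel = 1416 * 0.047 = 66.552 m^3/s
Total ventilation:
Q_total = 2.464 + 66.552
= 69.016 m^3/s


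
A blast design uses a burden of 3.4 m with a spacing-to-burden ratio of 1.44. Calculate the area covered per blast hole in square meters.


First, find the spacing:
Spacing = burden * ratio = 3.4 * 1.44
= 4.896 m
Then, calculate the area:
Area = burden * spacing = 3.4 * 4.896
= 16.6464 m^2

16.6464 m^2


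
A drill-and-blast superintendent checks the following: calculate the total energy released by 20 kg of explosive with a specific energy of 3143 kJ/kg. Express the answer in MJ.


62.86 MJ

Energy = mass * specific_energy / 1000
= 20 * 3143 / 1000
= 62860 / 1000
= 62.86 MJ


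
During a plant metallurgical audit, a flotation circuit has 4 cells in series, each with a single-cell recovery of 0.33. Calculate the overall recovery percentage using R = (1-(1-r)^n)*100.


79.8489%

Complement of single-cell recovery:
1 - r = 1 - 0.33 = 0.67
Raise to power n:
(1 - r)^4 = 0.67^4 = 0.20151121
Overall recovery:
R = (1 - 0.20151121) * 100
= 79.8489%


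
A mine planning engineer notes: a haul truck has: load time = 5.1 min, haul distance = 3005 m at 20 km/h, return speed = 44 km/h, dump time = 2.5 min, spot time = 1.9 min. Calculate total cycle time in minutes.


22.6127 min

Convert haul speed to m/min: 20 * 1000/60 = 333.3333333 m/min
Haul time = 3005 / 333.3333333 = 9.015 min
Convert return speed to m/min: 44 * 1000/60 = 733.3333333 m/min
Return time = 3005 / 733.3333333 = 4.097727273 min
Total cycle time:
= 5.1 + 9.015 + 2.5 + 4.097727273 + 1.9
= 22.6127 min


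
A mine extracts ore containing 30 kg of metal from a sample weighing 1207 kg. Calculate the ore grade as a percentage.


2.4855%

Ore grade = (metal mass / ore mass) * 100
= (30 / 1207) * 100
= 0.02485501243 * 100
= 2.4855%


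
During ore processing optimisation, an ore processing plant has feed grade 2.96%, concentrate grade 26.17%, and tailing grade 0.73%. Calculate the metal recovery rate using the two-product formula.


77.4997%

Using the two-product formula:
R = 100 * c * (f - t) / (f * (c - t))
Numerator = 100 * 26.17 * (2.96 - 0.73)
= 100 * 26.17 * 2.23
= 5835.91
Denominator = 2.96 * (26.17 - 0.73)
= 2.96 * 25.44
= 75.3024
R = 5835.91 / 75.3024
= 77.4997%


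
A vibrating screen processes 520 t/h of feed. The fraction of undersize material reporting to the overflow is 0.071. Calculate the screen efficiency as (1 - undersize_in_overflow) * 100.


92.9%

Screen efficiency = (1 - fraction of undersize in overflow) * 100
= (1 - 0.071) * 100
= 0.929 * 100
= 92.9%


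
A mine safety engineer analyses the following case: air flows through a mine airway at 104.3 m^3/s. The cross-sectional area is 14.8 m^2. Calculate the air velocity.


Velocity = flow rate / cross-sectional area
= 104.3 / 14.8
= 7.0473 m/s

7.0473 m/s


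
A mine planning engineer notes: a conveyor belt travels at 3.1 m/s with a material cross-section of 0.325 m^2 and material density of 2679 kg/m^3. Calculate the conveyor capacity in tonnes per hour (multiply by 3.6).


9716.733 t/h

Volumetric flow = speed * area
= 3.1 * 0.325 = 1.0075 m^3/s
Mass flow = volumetric * density
= 1.0075 * 2679 = 2699.0925 kg/s
Convert to t/h: multiply by 3.6
Capacity = 2699.0925 * 3.6
= 9716.733 t/h


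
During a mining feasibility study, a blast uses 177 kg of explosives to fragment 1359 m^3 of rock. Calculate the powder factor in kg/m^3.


0.1302 kg/m^3

Powder factor = explosive mass / rock volume
= 177 / 1359
= 0.1302 kg/m^3


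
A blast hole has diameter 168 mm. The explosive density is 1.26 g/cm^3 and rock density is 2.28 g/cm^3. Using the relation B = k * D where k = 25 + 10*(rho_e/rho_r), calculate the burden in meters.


First, compute k:
rho_e / rho_r = 1.26 / 2.28 = 0.5526315789
k = 25 + 10 * 0.5526315789 = 30.52631579
Then, compute burden:
B = k * D / 1000 = 30.52631579 * 168 / 1000
= 5128.421053 / 1000
= 5.1284 m

5.1284 m


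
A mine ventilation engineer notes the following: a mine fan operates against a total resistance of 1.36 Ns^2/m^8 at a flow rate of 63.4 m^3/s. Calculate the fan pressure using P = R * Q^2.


5466.6016 Pa

Compute Q^2:
Q^2 = 63.4^2 = 4019.56
Compute pressure:
P = R * Q^2 = 1.36 * 4019.56
= 5466.6016 Pa


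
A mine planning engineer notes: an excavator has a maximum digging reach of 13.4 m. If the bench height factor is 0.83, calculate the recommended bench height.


Bench height = reach * factor
= 13.4 * 0.83
= 11.122 m

11.122 m


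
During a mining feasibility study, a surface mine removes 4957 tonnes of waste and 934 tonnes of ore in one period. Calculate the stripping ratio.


Stripping ratio = waste tonnage / ore tonnage
= 4957 / 934
= 5.3073

5.3073


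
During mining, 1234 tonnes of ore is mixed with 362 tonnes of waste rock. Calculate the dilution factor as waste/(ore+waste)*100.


Total material = ore + waste
= 1234 + 362 = 1596 tonnes
Dilution = waste / total * 100
= 362 / 1596 * 100
= 0.2268170426 * 100
= 22.6817%

22.6817%


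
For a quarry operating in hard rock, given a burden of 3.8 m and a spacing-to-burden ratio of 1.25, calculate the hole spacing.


4.75 m

Spacing = burden * ratio
= 3.8 * 1.25
= 4.75 m


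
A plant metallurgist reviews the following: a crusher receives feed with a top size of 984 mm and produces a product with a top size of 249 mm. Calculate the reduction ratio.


3.9518

Reduction ratio = feed size / product size
= 984 / 249
= 3.9518


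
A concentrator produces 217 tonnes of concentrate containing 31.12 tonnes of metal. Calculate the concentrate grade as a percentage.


14.341%

Grade = (metal in concentrate / concentrate mass) * 100
= (31.12 / 217) * 100
= 0.1434101382 * 100
= 14.341%


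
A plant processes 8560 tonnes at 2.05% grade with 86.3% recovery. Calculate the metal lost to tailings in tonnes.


Total metal in feed:
= 8560 * 2.05 / 100 = 175.48 tonnes
Metal recovered:
= 175.48 * 86.3 / 100 = 151.43924 tonnes
Metal lost to tailings:
= 175.48 - 151.43924
= 24.0408 tonnes

24.0408 tonnes


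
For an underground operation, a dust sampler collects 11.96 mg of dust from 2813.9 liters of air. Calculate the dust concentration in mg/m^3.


4.2503 mg/m^3

Convert liters to m^3: 1 m^3 = 1000 L
Concentration = mass / volume * 1000
= 11.96 / 2813.9 * 1000
= 0.004250328725 * 1000
= 4.2503 mg/m^3


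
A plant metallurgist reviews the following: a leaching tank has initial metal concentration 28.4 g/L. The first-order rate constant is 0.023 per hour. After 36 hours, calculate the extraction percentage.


Compute the exponent:
-k * t = -0.023 * 36 = -0.828
Remaining concentration:
C = 28.4 * exp(-0.828)
= 28.4 * 0.4369222576
= 12.40859212 g/L
Extracted = 28.4 - 12.40859212 = 15.99140788 g/L
Extraction % = 15.99140788 / 28.4 * 100
= 56.3078%

56.3078%


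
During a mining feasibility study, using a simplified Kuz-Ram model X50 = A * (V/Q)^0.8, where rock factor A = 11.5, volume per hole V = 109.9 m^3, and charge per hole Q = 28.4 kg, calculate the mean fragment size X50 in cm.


33.9501 cm

Compute V/Q:
V/Q = 109.9 / 28.4 = 3.86971831
Raise to the power 0.8:
(V/Q)^0.8 = 3.86971831^0.8 = 2.952184406
Multiply by A:
X50 = 11.5 * 2.952184406
= 33.9501 cm


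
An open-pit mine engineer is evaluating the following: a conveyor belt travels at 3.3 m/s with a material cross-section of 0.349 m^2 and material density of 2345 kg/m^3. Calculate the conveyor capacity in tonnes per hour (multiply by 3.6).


Volumetric flow = speed * area
= 3.3 * 0.349 = 1.1517 m^3/s
Mass flow = volumetric * density
= 1.1517 * 2345 = 2700.7365 kg/s
Convert to t/h: multiply by 3.6
Capacity = 2700.7365 * 3.6
= 9722.6514 t/h

9722.6514 t/h


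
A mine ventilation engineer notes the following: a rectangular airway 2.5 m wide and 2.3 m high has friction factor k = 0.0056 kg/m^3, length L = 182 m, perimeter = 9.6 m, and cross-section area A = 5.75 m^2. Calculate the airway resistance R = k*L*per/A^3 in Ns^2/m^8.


Compute the numerator:
k * L * per = 0.0056 * 182 * 9.6
= 9.78432
Compute the denominator:
A^3 = 5.75^3 = 190.109375
Resistance:
R = 9.78432 / 190.109375
= 0.0515 Ns^2/m^8

0.0515 Ns^2/m^8


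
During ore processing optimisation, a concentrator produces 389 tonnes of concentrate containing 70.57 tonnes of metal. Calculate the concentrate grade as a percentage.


18.1414%

Grade = (metal in concentrate / concentrate mass) * 100
= (70.57 / 389) * 100
= 0.1814138817 * 100
= 18.1414%


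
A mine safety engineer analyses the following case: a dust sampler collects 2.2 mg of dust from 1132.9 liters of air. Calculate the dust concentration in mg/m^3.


Convert liters to m^3: 1 m^3 = 1000 L
Concentration = mass / volume * 1000
= 2.2 / 1132.9 * 1000
= 0.001941918969 * 1000
= 1.9419 mg/m^3

1.9419 mg/m^3


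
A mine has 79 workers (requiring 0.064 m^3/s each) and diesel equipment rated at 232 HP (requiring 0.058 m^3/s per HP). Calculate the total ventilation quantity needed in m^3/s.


Airflow for workers:
Q_people = 79 * 0.064 = 5.056 m^3/s
Airflow for diesel equipment:
Q_diesel = 232 * 0.058 = 13.456 m^3/s
Total ventilation:
Q_total = 5.056 + 13.456
= 18.512 m^3/s

18.512 m^3/s


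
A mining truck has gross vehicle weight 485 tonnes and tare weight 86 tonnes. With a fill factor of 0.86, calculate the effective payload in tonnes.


343.14 tonnes

Maximum payload = gross - tare
= 485 - 86 = 399 tonnes
Effective payload = max payload * fill factor
= 399 * 0.86
= 343.14 tonnes


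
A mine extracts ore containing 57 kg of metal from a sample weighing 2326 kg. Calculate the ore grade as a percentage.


2.4506%

Ore grade = (metal mass / ore mass) * 100
= (57 / 2326) * 100
= 0.02450558899 * 100
= 2.4506%


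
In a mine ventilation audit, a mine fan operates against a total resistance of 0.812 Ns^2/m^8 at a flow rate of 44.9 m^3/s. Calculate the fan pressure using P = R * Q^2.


Compute Q^2:
Q^2 = 44.9^2 = 2016.01
Compute pressure:
P = R * Q^2 = 0.812 * 2016.01
= 1637.0001 Pa

1637.0001 Pa


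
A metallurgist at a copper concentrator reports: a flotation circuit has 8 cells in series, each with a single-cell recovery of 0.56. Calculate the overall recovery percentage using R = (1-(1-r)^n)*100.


99.8595%

Complement of single-cell recovery:
1 - r = 1 - 0.56 = 0.44
Raise to power n:
(1 - r)^8 = 0.44^8 = 0.001404822363
Overall recovery:
R = (1 - 0.001404822363) * 100
= 99.8595%


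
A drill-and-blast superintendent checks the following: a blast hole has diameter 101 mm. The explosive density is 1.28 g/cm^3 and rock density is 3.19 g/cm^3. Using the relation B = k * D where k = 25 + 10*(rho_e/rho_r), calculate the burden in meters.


2.9303 m

First, compute k:
rho_e / rho_r = 1.28 / 3.19 = 0.4012539185
k = 25 + 10 * 0.4012539185 = 29.01253918
Then, compute burden:
B = k * D / 1000 = 29.01253918 * 101 / 1000
= 2930.266458 / 1000
= 2.9303 m


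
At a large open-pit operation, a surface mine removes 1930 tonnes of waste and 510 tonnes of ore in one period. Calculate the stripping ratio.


3.7843

Stripping ratio = waste tonnage / ore tonnage
= 1930 / 510
= 3.7843


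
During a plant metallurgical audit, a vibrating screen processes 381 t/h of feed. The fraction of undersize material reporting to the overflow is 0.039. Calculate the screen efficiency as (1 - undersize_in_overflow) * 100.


96.1%

Screen efficiency = (1 - fraction of undersize in overflow) * 100
= (1 - 0.039) * 100
= 0.961 * 100
= 96.1%


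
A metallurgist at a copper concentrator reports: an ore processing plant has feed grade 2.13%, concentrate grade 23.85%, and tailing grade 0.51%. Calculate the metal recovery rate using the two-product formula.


Using the two-product formula:
R = 100 * c * (f - t) / (f * (c - t))
Numerator = 100 * 23.85 * (2.13 - 0.51)
= 100 * 23.85 * 1.62
= 3863.7
Denominator = 2.13 * (23.85 - 0.51)
= 2.13 * 23.34
= 49.7142
R = 3863.7 / 49.7142
= 77.7182%

77.7182%


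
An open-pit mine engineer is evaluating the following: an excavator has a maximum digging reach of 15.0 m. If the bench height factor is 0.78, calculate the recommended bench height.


Bench height = reach * factor
= 15.0 * 0.78
= 11.7 m

11.7 m


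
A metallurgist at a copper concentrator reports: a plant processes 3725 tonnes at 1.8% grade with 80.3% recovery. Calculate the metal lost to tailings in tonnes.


Total metal in feed:
= 3725 * 1.8 / 100 = 67.05 tonnes
Metal recovered:
= 67.05 * 80.3 / 100 = 53.84115 tonnes
Metal lost to tailings:
= 67.05 - 53.84115
= 13.2089 tonnes

13.2089 tonnes


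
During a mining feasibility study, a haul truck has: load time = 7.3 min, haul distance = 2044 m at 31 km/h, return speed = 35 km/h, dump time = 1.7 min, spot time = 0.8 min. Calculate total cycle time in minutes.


17.2601 min

Convert haul speed to m/min: 31 * 1000/60 = 516.6666667 m/min
Haul time = 2044 / 516.6666667 = 3.956129032 min
Convert return speed to m/min: 35 * 1000/60 = 583.3333333 m/min
Return time = 2044 / 583.3333333 = 3.504 min
Total cycle time:
= 7.3 + 3.956129032 + 1.7 + 3.504 + 0.8
= 17.2601 min


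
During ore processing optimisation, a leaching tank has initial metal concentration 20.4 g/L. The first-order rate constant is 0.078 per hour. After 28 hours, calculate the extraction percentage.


88.741%

Compute the exponent:
-k * t = -0.078 * 28 = -2.184
Remaining concentration:
C = 20.4 * exp(-2.184)
= 20.4 * 0.1125902676
= 2.29684146 g/L
Extracted = 20.4 - 2.29684146 = 18.10315854 g/L
Extraction % = 18.10315854 / 20.4 * 100
= 88.741%


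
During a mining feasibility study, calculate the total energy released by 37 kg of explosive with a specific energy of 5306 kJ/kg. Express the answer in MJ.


Energy = mass * specific_energy / 1000
= 37 * 5306 / 1000
= 196322 / 1000
= 196.322 MJ

196.322 MJ


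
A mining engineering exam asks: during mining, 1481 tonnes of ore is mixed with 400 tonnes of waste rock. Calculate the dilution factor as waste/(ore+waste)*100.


21.2653%

Total material = ore + waste
= 1481 + 400 = 1881 tonnes
Dilution = waste / total * 100
= 400 / 1881 * 100
= 0.2126528442 * 100
= 21.2653%


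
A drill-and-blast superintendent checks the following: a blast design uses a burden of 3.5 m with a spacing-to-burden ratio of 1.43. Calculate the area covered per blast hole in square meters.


First, find the spacing:
Spacing = burden * ratio = 3.5 * 1.43
= 5.005 m
Then, calculate the area:
Area = burden * spacing = 3.5 * 5.005
= 17.5175 m^2

17.5175 m^2


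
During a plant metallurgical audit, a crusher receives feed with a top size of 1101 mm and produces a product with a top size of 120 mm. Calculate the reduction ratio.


Reduction ratio = feed size / product size
= 1101 / 120
= 9.175

9.175


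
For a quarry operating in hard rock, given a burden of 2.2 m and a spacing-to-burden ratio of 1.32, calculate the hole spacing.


2.904 m

Spacing = burden * ratio
= 2.2 * 1.32
= 2.904 m


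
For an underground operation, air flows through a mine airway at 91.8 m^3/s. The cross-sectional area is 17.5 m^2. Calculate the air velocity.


Velocity = flow rate / cross-sectional area
= 91.8 / 17.5
= 5.2457 m/s

5.2457 m/s


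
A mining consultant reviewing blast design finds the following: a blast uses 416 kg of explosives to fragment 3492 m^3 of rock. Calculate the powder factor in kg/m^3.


Powder factor = explosive mass / rock volume
= 416 / 3492
= 0.1191 kg/m^3

0.1191 kg/m^3


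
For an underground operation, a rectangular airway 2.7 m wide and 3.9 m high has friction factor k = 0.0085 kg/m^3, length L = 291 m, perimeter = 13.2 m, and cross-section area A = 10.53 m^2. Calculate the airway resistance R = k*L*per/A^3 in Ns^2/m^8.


Compute the numerator:
k * L * per = 0.0085 * 291 * 13.2
= 32.6502
Compute the denominator:
A^3 = 10.53^3 = 1167.575877
Resistance:
R = 32.6502 / 1167.575877
= 0.028 Ns^2/m^8

0.028 Ns^2/m^8


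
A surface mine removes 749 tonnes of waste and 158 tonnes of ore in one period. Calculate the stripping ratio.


Stripping ratio = waste tonnage / ore tonnage
= 749 / 158
= 4.7405

4.7405


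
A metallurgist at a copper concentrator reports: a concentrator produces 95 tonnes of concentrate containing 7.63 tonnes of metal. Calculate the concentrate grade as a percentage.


8.0316%

Grade = (metal in concentrate / concentrate mass) * 100
= (7.63 / 95) * 100
= 0.08031578947 * 100
= 8.0316%


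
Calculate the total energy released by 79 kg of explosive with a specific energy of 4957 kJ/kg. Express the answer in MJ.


391.603 MJ

Energy = mass * specific_energy / 1000
= 79 * 4957 / 1000
= 391603 / 1000
= 391.603 MJ


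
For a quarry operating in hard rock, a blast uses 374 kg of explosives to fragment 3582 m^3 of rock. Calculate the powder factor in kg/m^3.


0.1044 kg/m^3

Powder factor = explosive mass / rock volume
= 374 / 3582
= 0.1044 kg/m^3


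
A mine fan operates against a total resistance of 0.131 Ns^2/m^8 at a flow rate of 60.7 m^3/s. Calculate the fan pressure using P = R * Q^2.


482.6682 Pa

Compute Q^2:
Q^2 = 60.7^2 = 3684.49
Compute pressure:
P = R * Q^2 = 0.131 * 3684.49
= 482.6682 Pa


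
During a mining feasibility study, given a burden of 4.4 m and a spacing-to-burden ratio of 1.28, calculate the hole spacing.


Spacing = burden * ratio
= 4.4 * 1.28
= 5.632 m

5.632 m


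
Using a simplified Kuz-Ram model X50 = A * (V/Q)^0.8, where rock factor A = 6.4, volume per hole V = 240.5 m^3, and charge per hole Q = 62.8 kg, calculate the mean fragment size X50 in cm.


18.7372 cm

Compute V/Q:
V/Q = 240.5 / 62.8 = 3.829617834
Raise to the power 0.8:
(V/Q)^0.8 = 3.829617834^0.8 = 2.927685013
Multiply by A:
X50 = 6.4 * 2.927685013
= 18.7372 cm


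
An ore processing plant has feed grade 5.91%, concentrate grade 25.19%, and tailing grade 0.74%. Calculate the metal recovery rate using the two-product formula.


90.1265%

Using the two-product formula:
R = 100 * c * (f - t) / (f * (c - t))
Numerator = 100 * 25.19 * (5.91 - 0.74)
= 100 * 25.19 * 5.17
= 13023.23
Denominator = 5.91 * (25.19 - 0.74)
= 5.91 * 24.45
= 144.4995
R = 13023.23 / 144.4995
= 90.1265%


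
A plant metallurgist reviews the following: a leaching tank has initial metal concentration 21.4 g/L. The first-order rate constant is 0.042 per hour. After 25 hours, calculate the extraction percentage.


Compute the exponent:
-k * t = -0.042 * 25 = -1.05
Remaining concentration:
C = 21.4 * exp(-1.05)
= 21.4 * 0.3499377491
= 7.488667831 g/L
Extracted = 21.4 - 7.488667831 = 13.91133217 g/L
Extraction % = 13.91133217 / 21.4 * 100
= 65.0062%

65.0062%


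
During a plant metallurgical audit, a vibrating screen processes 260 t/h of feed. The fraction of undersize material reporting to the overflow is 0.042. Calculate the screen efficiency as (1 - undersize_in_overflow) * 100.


95.8%

Screen efficiency = (1 - fraction of undersize in overflow) * 100
= (1 - 0.042) * 100
= 0.958 * 100
= 95.8%


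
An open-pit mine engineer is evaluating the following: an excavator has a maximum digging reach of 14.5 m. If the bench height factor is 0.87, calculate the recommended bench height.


12.615 m

Bench height = reach * factor
= 14.5 * 0.87
= 12.615 m


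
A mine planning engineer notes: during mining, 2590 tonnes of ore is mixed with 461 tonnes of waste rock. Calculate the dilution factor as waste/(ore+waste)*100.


15.1098%

Total material = ore + waste
= 2590 + 461 = 3051 tonnes
Dilution = waste / total * 100
= 461 / 3051 * 100
= 0.1510980007 * 100
= 15.1098%


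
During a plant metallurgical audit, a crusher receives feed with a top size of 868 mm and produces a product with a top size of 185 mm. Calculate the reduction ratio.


4.6919

Reduction ratio = feed size / product size
= 868 / 185
= 4.6919


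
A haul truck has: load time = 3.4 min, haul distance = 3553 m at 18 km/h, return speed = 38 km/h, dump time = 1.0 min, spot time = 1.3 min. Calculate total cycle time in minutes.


23.1533 min

Convert haul speed to m/min: 18 * 1000/60 = 300 m/min
Haul time = 3553 / 300 = 11.84333333 min
Convert return speed to m/min: 38 * 1000/60 = 633.3333333 m/min
Return time = 3553 / 633.3333333 = 5.61 min
Total cycle time:
= 3.4 + 11.84333333 + 1.0 + 5.61 + 1.3
= 23.1533 min


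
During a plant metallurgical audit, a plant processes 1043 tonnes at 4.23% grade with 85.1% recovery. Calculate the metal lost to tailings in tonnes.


6.5737 tonnes

Total metal in feed:
= 1043 * 4.23 / 100 = 44.1189 tonnes
Metal recovered:
= 44.1189 * 85.1 / 100 = 37.5451839 tonnes
Metal lost to tailings:
= 44.1189 - 37.5451839
= 6.5737 tonnes


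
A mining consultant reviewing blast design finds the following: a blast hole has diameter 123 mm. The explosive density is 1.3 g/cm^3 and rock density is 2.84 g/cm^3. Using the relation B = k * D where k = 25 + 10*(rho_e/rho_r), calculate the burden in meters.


3.638 m

First, compute k:
rho_e / rho_r = 1.3 / 2.84 = 0.4577464789
k = 25 + 10 * 0.4577464789 = 29.57746479
Then, compute burden:
B = k * D / 1000 = 29.57746479 * 123 / 1000
= 3638.028169 / 1000
= 3.638 m


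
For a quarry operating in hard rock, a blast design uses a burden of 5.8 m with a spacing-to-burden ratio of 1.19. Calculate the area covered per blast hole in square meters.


First, find the spacing:
Spacing = burden * ratio = 5.8 * 1.19
= 6.902 m
Then, calculate the area:
Area = burden * spacing = 5.8 * 6.902
= 40.0316 m^2

40.0316 m^2


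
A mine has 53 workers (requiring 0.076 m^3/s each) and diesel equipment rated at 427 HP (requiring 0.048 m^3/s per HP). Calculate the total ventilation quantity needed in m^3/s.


24.524 m^3/s

Airflow for workers:
Q_people = 53 * 0.076 = 4.028 m^3/s
Airflow for diesel equipment:
Q_diesel = 427 * 0.048 = 20.496 m^3/s
Total ventilation:
Q_total = 4.028 + 20.496
= 24.524 m^3/s


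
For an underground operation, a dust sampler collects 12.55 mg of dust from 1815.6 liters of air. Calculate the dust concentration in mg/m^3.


6.9123 mg/m^3

Convert liters to m^3: 1 m^3 = 1000 L
Concentration = mass / volume * 1000
= 12.55 / 1815.6 * 1000
= 0.006912315488 * 1000
= 6.9123 mg/m^3


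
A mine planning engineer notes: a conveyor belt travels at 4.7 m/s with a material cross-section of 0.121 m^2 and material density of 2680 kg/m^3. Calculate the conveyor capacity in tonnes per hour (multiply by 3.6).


5486.8176 t/h

Volumetric flow = speed * area
= 4.7 * 0.121 = 0.5687 m^3/s
Mass flow = volumetric * density
= 0.5687 * 2680 = 1524.116 kg/s
Convert to t/h: multiply by 3.6
Capacity = 1524.116 * 3.6
= 5486.8176 t/h


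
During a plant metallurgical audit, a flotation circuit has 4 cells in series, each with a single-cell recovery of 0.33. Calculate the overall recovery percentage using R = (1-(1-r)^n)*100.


Complement of single-cell recovery:
1 - r = 1 - 0.33 = 0.67
Raise to power n:
(1 - r)^4 = 0.67^4 = 0.20151121
Overall recovery:
R = (1 - 0.20151121) * 100
= 79.8489%

79.8489%


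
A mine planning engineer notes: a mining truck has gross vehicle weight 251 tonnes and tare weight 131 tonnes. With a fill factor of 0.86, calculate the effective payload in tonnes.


103.2 tonnes

Maximum payload = gross - tare
= 251 - 131 = 120 tonnes
Effective payload = max payload * fill factor
= 120 * 0.86
= 103.2 tonnes


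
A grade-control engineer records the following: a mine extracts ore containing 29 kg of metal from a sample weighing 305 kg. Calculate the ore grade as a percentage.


9.5082%

Ore grade = (metal mass / ore mass) * 100
= (29 / 305) * 100
= 0.09508196721 * 100
= 9.5082%


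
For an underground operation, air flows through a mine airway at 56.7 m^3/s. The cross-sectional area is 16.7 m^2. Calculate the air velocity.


3.3952 m/s

Velocity = flow rate / cross-sectional area
= 56.7 / 16.7
= 3.3952 m/s


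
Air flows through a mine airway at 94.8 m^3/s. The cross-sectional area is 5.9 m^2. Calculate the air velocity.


Velocity = flow rate / cross-sectional area
= 94.8 / 5.9
= 16.0678 m/s

16.0678 m/s


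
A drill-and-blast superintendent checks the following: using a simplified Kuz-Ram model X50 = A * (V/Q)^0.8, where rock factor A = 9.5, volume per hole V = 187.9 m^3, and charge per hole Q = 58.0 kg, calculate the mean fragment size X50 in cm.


Compute V/Q:
V/Q = 187.9 / 58.0 = 3.239655172
Raise to the power 0.8:
(V/Q)^0.8 = 3.239655172^0.8 = 2.560937793
Multiply by A:
X50 = 9.5 * 2.560937793
= 24.3289 cm

24.3289 cm


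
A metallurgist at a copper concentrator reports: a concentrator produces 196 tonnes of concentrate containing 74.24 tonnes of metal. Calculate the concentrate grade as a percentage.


Grade = (metal in concentrate / concentrate mass) * 100
= (74.24 / 196) * 100
= 0.3787755102 * 100
= 37.8776%

37.8776%


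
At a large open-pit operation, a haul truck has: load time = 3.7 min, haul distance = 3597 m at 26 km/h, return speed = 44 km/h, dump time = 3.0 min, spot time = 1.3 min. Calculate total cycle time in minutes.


21.2058 min

Convert haul speed to m/min: 26 * 1000/60 = 433.3333333 m/min
Haul time = 3597 / 433.3333333 = 8.300769231 min
Convert return speed to m/min: 44 * 1000/60 = 733.3333333 m/min
Return time = 3597 / 733.3333333 = 4.905 min
Total cycle time:
= 3.7 + 8.300769231 + 3.0 + 4.905 + 1.3
= 21.2058 min


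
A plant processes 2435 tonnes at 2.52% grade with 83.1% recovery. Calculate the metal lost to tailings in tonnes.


10.3702 tonnes

Total metal in feed:
= 2435 * 2.52 / 100 = 61.362 tonnes
Metal recovered:
= 61.362 * 83.1 / 100 = 50.991822 tonnes
Metal lost to tailings:
= 61.362 - 50.991822
= 10.3702 tonnes


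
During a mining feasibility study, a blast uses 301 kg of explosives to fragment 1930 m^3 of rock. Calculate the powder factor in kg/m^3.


Powder factor = explosive mass / rock volume
= 301 / 1930
= 0.156 kg/m^3

0.156 kg/m^3


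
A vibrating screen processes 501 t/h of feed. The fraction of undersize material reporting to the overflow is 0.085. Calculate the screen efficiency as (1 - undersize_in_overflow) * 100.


91.5%

Screen efficiency = (1 - fraction of undersize in overflow) * 100
= (1 - 0.085) * 100
= 0.915 * 100
= 91.5%


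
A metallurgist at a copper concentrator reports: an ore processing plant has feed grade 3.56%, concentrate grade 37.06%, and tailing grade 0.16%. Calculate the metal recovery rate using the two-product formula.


95.9197%

Using the two-product formula:
R = 100 * c * (f - t) / (f * (c - t))
Numerator = 100 * 37.06 * (3.56 - 0.16)
= 100 * 37.06 * 3.4
= 12600.4
Denominator = 3.56 * (37.06 - 0.16)
= 3.56 * 36.9
= 131.364
R = 12600.4 / 131.364
= 95.9197%


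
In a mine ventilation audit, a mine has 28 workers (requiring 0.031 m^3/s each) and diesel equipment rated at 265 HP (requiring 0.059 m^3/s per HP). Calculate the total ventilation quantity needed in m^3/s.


16.503 m^3/s

Airflow for workers:
Q_people = 28 * 0.031 = 0.868 m^3/s
Airflow for diesel equipment:
Q_diesel = 265 * 0.059 = 15.635 m^3/s
Total ventilation:
Q_total = 0.868 + 15.635
= 16.503 m^3/s


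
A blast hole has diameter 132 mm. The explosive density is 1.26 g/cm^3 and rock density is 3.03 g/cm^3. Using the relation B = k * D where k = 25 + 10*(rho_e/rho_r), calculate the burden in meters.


First, compute k:
rho_e / rho_r = 1.26 / 3.03 = 0.4158415842
k = 25 + 10 * 0.4158415842 = 29.15841584
Then, compute burden:
B = k * D / 1000 = 29.15841584 * 132 / 1000
= 3848.910891 / 1000
= 3.8489 m

3.8489 m


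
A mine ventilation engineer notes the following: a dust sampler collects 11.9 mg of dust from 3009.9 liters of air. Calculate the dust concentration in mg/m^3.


Convert liters to m^3: 1 m^3 = 1000 L
Concentration = mass / volume * 1000
= 11.9 / 3009.9 * 1000
= 0.003953619722 * 1000
= 3.9536 mg/m^3

3.9536 mg/m^3


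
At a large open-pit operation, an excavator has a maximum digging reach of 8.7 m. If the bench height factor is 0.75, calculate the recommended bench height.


Bench height = reach * factor
= 8.7 * 0.75
= 6.525 m

6.525 m


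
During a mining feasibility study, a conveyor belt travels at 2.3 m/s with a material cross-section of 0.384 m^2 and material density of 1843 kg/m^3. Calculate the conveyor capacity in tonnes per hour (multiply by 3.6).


5859.8554 t/h

Volumetric flow = speed * area
= 2.3 * 0.384 = 0.8832 m^3/s
Mass flow = volumetric * density
= 0.8832 * 1843 = 1627.7376 kg/s
Convert to t/h: multiply by 3.6
Capacity = 1627.7376 * 3.6
= 5859.8554 t/h


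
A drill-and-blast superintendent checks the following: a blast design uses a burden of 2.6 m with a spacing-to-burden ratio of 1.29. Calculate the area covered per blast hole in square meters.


First, find the spacing:
Spacing = burden * ratio = 2.6 * 1.29
= 3.354 m
Then, calculate the area:
Area = burden * spacing = 2.6 * 3.354
= 8.7204 m^2

8.7204 m^2


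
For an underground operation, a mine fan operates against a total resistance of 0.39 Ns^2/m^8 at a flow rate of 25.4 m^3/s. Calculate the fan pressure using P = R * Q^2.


251.6124 Pa

Compute Q^2:
Q^2 = 25.4^2 = 645.16
Compute pressure:
P = R * Q^2 = 0.39 * 645.16
= 251.6124 Pa


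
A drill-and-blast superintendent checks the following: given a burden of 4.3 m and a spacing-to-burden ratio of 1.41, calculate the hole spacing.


6.063 m

Spacing = burden * ratio
= 4.3 * 1.41
= 6.063 m


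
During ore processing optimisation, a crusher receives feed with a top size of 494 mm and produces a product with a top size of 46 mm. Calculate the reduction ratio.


10.7391

Reduction ratio = feed size / product size
= 494 / 46
= 10.7391


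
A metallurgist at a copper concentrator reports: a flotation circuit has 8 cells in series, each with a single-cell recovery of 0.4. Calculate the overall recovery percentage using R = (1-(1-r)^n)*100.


98.3204%

Complement of single-cell recovery:
1 - r = 1 - 0.4 = 0.6
Raise to power n:
(1 - r)^8 = 0.6^8 = 0.01679616
Overall recovery:
R = (1 - 0.01679616) * 100
= 98.3204%


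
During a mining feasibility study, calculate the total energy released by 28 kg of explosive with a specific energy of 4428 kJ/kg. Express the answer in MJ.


Energy = mass * specific_energy / 1000
= 28 * 4428 / 1000
= 123984 / 1000
= 123.984 MJ

123.984 MJ


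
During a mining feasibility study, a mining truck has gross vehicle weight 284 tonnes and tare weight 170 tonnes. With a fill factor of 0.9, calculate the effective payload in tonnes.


102.6 tonnes

Maximum payload = gross - tare
= 284 - 170 = 114 tonnes
Effective payload = max payload * fill factor
= 114 * 0.9
= 102.6 tonnes


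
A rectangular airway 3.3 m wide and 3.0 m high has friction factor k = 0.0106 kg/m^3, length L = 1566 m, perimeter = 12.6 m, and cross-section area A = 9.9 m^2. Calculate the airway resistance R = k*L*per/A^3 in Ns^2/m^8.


0.2156 Ns^2/m^8

Compute the numerator:
k * L * per = 0.0106 * 1566 * 12.6
= 209.15496
Compute the denominator:
A^3 = 9.9^3 = 970.299
Resistance:
R = 209.15496 / 970.299
= 0.2156 Ns^2/m^8


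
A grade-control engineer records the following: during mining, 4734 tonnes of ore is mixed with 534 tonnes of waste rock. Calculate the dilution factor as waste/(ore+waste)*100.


10.1367%

Total material = ore + waste
= 4734 + 534 = 5268 tonnes
Dilution = waste / total * 100
= 534 / 5268 * 100
= 0.1013667426 * 100
= 10.1367%


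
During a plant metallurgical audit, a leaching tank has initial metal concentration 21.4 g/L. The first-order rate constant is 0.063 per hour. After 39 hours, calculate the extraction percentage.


91.4308%

Compute the exponent:
-k * t = -0.063 * 39 = -2.457
Remaining concentration:
C = 21.4 * exp(-2.457)
= 21.4 * 0.08569164066
= 1.83380111 g/L
Extracted = 21.4 - 1.83380111 = 19.56619889 g/L
Extraction % = 19.56619889 / 21.4 * 100
= 91.4308%


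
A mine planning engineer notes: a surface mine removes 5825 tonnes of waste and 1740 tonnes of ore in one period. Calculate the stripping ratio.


Stripping ratio = waste tonnage / ore tonnage
= 5825 / 1740
= 3.3477

3.3477


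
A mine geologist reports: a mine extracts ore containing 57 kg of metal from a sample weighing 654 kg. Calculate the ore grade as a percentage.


Ore grade = (metal mass / ore mass) * 100
= (57 / 654) * 100
= 0.0871559633 * 100
= 8.7156%

8.7156%


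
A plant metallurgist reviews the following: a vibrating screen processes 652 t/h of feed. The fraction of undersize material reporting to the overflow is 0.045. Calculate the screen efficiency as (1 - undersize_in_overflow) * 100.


Screen efficiency = (1 - fraction of undersize in overflow) * 100
= (1 - 0.045) * 100
= 0.955 * 100
= 95.5%

95.5%


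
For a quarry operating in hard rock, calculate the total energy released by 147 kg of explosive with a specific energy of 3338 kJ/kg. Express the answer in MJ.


490.686 MJ

Energy = mass * specific_energy / 1000
= 147 * 3338 / 1000
= 490686 / 1000
= 490.686 MJ


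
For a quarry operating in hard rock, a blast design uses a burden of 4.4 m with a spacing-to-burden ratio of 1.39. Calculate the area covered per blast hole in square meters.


26.9104 m^2

First, find the spacing:
Spacing = burden * ratio = 4.4 * 1.39
= 6.116 m
Then, calculate the area:
Area = burden * spacing = 4.4 * 6.116
= 26.9104 m^2


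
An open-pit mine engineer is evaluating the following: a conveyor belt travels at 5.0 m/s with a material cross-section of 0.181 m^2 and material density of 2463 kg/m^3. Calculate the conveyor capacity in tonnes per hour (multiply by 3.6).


Volumetric flow = speed * area
= 5.0 * 0.181 = 0.905 m^3/s
Mass flow = volumetric * density
= 0.905 * 2463 = 2229.015 kg/s
Convert to t/h: multiply by 3.6
Capacity = 2229.015 * 3.6
= 8024.454 t/h

8024.454 t/h


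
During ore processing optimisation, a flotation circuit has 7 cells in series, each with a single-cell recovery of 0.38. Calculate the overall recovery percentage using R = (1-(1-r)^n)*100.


Complement of single-cell recovery:
1 - r = 1 - 0.38 = 0.62
Raise to power n:
(1 - r)^7 = 0.62^7 = 0.03521614606
Overall recovery:
R = (1 - 0.03521614606) * 100
= 96.4784%

96.4784%


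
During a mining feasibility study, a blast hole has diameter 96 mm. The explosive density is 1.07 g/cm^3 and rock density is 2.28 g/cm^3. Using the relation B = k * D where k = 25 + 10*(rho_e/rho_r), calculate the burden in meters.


First, compute k:
rho_e / rho_r = 1.07 / 2.28 = 0.4692982456
k = 25 + 10 * 0.4692982456 = 29.69298246
Then, compute burden:
B = k * D / 1000 = 29.69298246 * 96 / 1000
= 2850.526316 / 1000
= 2.8505 m

2.8505 m


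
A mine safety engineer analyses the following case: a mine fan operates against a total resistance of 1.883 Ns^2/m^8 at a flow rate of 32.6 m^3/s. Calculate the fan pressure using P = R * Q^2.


Compute Q^2:
Q^2 = 32.6^2 = 1062.76
Compute pressure:
P = R * Q^2 = 1.883 * 1062.76
= 2001.1771 Pa

2001.1771 Pa
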